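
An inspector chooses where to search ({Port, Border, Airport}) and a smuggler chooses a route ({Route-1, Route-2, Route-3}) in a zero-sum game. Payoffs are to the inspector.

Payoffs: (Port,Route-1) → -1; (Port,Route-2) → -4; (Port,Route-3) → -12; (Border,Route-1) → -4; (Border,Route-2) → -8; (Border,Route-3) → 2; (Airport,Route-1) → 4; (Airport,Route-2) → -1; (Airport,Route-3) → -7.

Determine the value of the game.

-29/8

Row minima: Port → -12, Border → -8, Airport → -7; maximin = -7.
Column maxima: Route-1 → 4, Route-2 → -1, Route-3 → 2; minimax = -1.
-7 ≠ -1, so there is no saddle point; optimal play is mixed.
Port is strictly dominated by Airport, so the inspector never plays it.
Route-1 is strictly dominated by Route-2 (it gives the inspector strictly more in every row), so the smuggler never plays it.
On the remaining 2×2 (Border, Airport vs Route-2, Route-3):
Let the inspector play Border with probability p. Expected payoff against Route-2: (-8)p + (-1)(1−p) = −7p − 1; against Route-3: 2p + (-7)(1−p) = 9p − 7.
Setting these equal: −7p − 1 = 9p − 7 ⇒ −16p = -6 ⇒ p = 3/8, and the value is (-7)·(3/8) − 1 = -29/8.
For the smuggler: with q = P(Route-2), equating Border's and Airport's payoffs gives −10q + 2 = 6q − 7 ⇒ q = 9/16.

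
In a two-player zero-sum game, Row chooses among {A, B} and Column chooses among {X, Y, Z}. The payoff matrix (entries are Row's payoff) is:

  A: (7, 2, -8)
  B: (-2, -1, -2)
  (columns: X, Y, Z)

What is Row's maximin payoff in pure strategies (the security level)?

Row minima: A → -8, B → -2.
The best of these is -2.

-2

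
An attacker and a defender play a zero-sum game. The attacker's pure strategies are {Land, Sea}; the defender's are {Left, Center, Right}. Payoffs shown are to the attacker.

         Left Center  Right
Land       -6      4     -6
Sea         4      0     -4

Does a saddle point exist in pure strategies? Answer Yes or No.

Row minima: Land → -6, Sea → -4; maximin = -4.
Column maxima: Left → 4, Center → 4, Right → -4; minimax = -4.
maximin = minimax = -4, so a saddle point exists.

Yes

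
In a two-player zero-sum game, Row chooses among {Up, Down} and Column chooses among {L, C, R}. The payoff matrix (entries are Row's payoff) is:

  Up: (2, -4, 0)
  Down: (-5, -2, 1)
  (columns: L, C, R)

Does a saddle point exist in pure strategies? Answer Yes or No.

No

Row minima: Up → -4, Down → -5; maximin = -4.
Column maxima: L → 2, C → -2, R → 1; minimax = -2.
-4 ≠ -2, so no pure-strategy equilibrium exists.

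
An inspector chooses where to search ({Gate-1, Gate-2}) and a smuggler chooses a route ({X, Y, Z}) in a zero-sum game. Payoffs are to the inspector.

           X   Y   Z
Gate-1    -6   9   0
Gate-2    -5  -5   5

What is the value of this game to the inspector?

-5

Row minima: Gate-1 → -6, Gate-2 → -5; maximin = -5.
Column maxima: X → -5, Y → 9, Z → 5; minimax = -5.
Since maximin = minimax = -5, there is a saddle point and the value is -5.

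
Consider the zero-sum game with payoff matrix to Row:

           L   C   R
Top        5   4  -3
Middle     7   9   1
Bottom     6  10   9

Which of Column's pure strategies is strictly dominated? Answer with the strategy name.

R holds Row's payoff strictly below C in every row: -3 < 4, 1 < 9, 9 < 10.
So C is strictly dominated for Column.

C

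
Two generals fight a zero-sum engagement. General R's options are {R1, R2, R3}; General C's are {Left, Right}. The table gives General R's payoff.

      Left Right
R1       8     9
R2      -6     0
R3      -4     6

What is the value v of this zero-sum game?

8

Row minima: R1 → 8, R2 → -6, R3 → -4; maximin = 8.
Column maxima: Left → 8, Right → 9; minimax = 8.
Since maximin = minimax = 8, there is a saddle point and the value is 8.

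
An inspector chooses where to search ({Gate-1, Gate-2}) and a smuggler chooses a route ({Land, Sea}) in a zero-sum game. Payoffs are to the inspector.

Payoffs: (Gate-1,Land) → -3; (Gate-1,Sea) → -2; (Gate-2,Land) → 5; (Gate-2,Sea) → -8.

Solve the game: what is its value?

-17/7

Row minima: Gate-1 → -3, Gate-2 → -8; maximin = -3.
Column maxima: Land → 5, Sea → -2; minimax = -2.
-3 ≠ -2, so there is no saddle point; optimal play is mixed.
Let the inspector play Gate-1 with probability p. Expected payoff against Land: (-3)p + 5(1−p) = −8p + 5; against Sea: (-2)p + (-8)(1−p) = 6p − 8.
Setting these equal: −8p + 5 = 6p − 8 ⇒ −14p = -13 ⇒ p = 13/14, and the value is (-8)·(13/14) + 5 = -17/7.
For the smuggler: with q = P(Land), equating Gate-1's and Gate-2's payoffs gives −q − 2 = 13q − 8 ⇒ q = 3/7.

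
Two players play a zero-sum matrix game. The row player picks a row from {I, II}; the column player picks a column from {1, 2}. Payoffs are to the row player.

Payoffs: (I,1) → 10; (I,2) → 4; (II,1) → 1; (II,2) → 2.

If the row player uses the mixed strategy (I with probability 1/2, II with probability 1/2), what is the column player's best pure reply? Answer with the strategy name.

2

If the column player plays 1, the row player's expected payoff is (1/2)·10 + (1/2)·1 = 11/2.
If the column player plays 2, the row player's expected payoff is (1/2)·4 + (1/2)·2 = 3.
The column player minimizes the row player's payoff; the smallest is 3, so the best response is 2.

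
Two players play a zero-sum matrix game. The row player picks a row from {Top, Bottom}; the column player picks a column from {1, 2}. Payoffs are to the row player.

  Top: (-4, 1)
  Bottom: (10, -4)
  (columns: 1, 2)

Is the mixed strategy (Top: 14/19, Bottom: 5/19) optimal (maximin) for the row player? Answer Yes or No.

Yes

Against 1 this mix gives (14/19)·(-4) + (5/19)·10 = -6/19.
Against 2 this mix gives (14/19)·1 + (5/19)·(-4) = -6/19.
All of the column player's active replies (1, 2) yield -6/19, and no column does worse for the row player. The mix makes the column player indifferent and guarantees -6/19, so it is optimal.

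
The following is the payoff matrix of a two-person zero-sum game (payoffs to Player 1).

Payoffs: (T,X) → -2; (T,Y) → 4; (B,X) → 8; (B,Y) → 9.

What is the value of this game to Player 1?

Row minima: T → -2, B → 8; maximin = 8.
Column maxima: X → 8, Y → 9; minimax = 8.
Since maximin = minimax = 8, there is a saddle point and the value is 8.

8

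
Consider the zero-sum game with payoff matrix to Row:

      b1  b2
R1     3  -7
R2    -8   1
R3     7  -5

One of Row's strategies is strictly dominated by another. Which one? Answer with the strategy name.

R3 gives a strictly higher payoff than R1 against every column: 7 > 3, -5 > -7.
So R1 is strictly dominated and Row never plays it.

R1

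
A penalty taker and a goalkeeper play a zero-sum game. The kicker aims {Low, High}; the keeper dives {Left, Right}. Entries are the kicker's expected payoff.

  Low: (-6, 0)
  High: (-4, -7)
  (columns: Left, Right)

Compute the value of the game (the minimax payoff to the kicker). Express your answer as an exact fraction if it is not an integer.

Row minima: Low → -6, High → -7; maximin = -6.
Column maxima: Left → -4, Right → 0; minimax = -4.
-6 ≠ -4, so there is no saddle point; optimal play is mixed.
Let the kicker play Low with probability p. Expected payoff against Left: (-6)p + (-4)(1−p) = −2p − 4; against Right: 0p + (-7)(1−p) = 7p − 7.
Setting these equal: −2p − 4 = 7p − 7 ⇒ −9p = -3 ⇒ p = 1/3, and the value is (-2)·(1/3) − 4 = -14/3.
For the keeper: with q = P(Left), equating Low's and High's payoffs gives −6q = 3q − 7 ⇒ q = 7/9.

-14/3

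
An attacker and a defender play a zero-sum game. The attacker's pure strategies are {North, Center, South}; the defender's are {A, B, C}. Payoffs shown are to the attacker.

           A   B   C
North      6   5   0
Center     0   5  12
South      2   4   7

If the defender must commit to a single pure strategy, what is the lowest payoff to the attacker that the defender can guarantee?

Column maxima: A → 6, B → 5, C → 12.
The smallest of these is 5.

5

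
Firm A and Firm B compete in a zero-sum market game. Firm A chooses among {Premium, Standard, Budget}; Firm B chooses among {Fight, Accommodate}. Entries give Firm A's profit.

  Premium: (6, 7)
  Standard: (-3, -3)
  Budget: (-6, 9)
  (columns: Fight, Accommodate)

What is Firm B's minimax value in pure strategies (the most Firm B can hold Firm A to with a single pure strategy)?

6

Column maxima: Fight → 6, Accommodate → 9.
The smallest of these is 6.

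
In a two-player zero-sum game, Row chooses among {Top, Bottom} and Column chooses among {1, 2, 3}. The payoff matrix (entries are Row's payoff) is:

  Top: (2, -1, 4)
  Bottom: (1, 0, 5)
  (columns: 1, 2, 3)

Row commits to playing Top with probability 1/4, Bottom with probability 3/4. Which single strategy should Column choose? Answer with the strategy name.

If Column plays 1, Row's expected payoff is (1/4)·2 + (3/4)·1 = 5/4.
If Column plays 2, Row's expected payoff is (1/4)·(-1) + (3/4)·0 = -1/4.
If Column plays 3, Row's expected payoff is (1/4)·4 + (3/4)·5 = 19/4.
Column minimizes Row's payoff; the smallest is -1/4, so the best response is 2.

2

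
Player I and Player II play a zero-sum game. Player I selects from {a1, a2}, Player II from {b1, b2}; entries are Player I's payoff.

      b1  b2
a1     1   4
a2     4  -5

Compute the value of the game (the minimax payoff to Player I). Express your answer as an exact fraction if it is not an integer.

Row minima: a1 → 1, a2 → -5; maximin = 1.
Column maxima: b1 → 4, b2 → 4; minimax = 4.
1 ≠ 4, so there is no saddle point; optimal play is mixed.
Let Player I play a1 with probability p. Expected payoff against b1: 1p + 4(1−p) = −3p + 4; against b2: 4p + (-5)(1−p) = 9p − 5.
Setting these equal: −3p + 4 = 9p − 5 ⇒ −12p = -9 ⇒ p = 3/4, and the value is (-3)·(3/4) + 4 = 7/4.
For Player II: with q = P(b1), equating a1's and a2's payoffs gives −3q + 4 = 9q − 5 ⇒ q = 3/4.

7/4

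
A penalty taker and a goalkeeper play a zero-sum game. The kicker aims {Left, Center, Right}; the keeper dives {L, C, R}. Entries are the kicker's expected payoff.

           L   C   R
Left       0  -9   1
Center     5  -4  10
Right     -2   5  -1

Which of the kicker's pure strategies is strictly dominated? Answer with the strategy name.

Left

Center gives a strictly higher payoff than Left against every column: 5 > 0, -4 > -9, 10 > 1.
So Left is strictly dominated and the kicker never plays it.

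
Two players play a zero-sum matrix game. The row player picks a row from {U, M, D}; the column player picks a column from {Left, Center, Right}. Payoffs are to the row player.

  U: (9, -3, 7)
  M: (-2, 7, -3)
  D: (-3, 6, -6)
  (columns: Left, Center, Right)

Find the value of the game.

2

Row minima: U → -3, M → -3, D → -6; maximin = -3.
Column maxima: Left → 9, Center → 7, Right → 7; minimax = 7.
-3 ≠ 7, so there is no saddle point; optimal play is mixed.
D is strictly dominated by M, so the row player never plays it.
Left is strictly dominated by Right (it gives the row player strictly more in every row), so the column player never plays it.
On the remaining 2×2 (U, M vs Center, Right):
Let the row player play U with probability p. Expected payoff against Center: (-3)p + 7(1−p) = −10p + 7; against Right: 7p + (-3)(1−p) = 10p − 3.
Setting these equal: −10p + 7 = 10p − 3 ⇒ −20p = -10 ⇒ p = 1/2, and the value is (-10)·(1/2) + 7 = 2.
For the column player: with q = P(Center), equating U's and M's payoffs gives −10q + 7 = 10q − 3 ⇒ q = 1/2.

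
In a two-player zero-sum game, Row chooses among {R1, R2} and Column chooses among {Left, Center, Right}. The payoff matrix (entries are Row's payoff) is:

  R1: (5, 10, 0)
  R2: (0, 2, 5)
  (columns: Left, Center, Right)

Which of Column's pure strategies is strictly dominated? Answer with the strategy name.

Center

Left holds Row's payoff strictly below Center in every row: 5 < 10, 0 < 2.
So Center is strictly dominated for Column.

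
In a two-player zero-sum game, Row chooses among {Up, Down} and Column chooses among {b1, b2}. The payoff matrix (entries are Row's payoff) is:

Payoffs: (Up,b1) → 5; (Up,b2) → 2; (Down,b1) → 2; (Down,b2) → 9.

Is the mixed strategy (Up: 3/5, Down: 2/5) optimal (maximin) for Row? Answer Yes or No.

No

Against b1 this mix gives (3/5)·5 + (2/5)·2 = 19/5.
Against b2 this mix gives (3/5)·2 + (2/5)·9 = 24/5.
Column will play b1, holding Row to 19/5. Shifting weight toward the row that does better against b1 would raise this floor (the equalizing mix achieves 41/10 against both b1 and b2), so the proposed strategy is not optimal.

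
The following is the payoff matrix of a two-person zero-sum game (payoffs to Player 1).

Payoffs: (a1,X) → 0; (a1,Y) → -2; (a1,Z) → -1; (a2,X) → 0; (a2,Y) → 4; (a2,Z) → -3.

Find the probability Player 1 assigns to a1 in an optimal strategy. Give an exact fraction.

7/8

Row minima: a1 → -2, a2 → -3; maximin = -2.
Column maxima: X → 0, Y → 4, Z → -1; minimax = -1.
-2 ≠ -1, so there is no saddle point; optimal play is mixed.
X is strictly dominated by Z (it gives Player 1 strictly more in every row), so Player 2 never plays it.
On the remaining 2×2 (a1, a2 vs Y, Z):
Let Player 1 play a1 with probability p. Expected payoff against Y: (-2)p + 4(1−p) = −6p + 4; against Z: (-1)p + (-3)(1−p) = 2p − 3.
Setting these equal: −6p + 4 = 2p − 3 ⇒ −8p = -7 ⇒ p = 7/8, and the value is (-6)·(7/8) + 4 = -5/4.
For Player 2: with q = P(Y), equating a1's and a2's payoffs gives −q − 1 = 7q − 3 ⇒ q = 1/4.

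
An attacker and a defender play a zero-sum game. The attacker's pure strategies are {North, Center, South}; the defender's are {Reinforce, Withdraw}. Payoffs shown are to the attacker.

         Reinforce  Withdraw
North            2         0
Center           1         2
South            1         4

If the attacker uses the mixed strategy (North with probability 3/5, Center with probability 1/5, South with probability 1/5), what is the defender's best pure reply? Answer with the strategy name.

Withdraw

If the defender plays Reinforce, the attacker's expected payoff is (3/5)·2 + (1/5)·1 + (1/5)·1 = 8/5.
If the defender plays Withdraw, the attacker's expected payoff is (3/5)·0 + (1/5)·2 + (1/5)·4 = 6/5.
The defender minimizes the attacker's payoff; the smallest is 6/5, so the best response is Withdraw.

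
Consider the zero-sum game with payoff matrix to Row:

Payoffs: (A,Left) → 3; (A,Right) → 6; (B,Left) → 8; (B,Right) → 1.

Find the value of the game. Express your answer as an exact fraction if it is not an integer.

Row minima: A → 3, B → 1; maximin = 3.
Column maxima: Left → 8, Right → 6; minimax = 6.
3 ≠ 6, so there is no saddle point; optimal play is mixed.
Let Row play A with probability p. Expected payoff against Left: 3p + 8(1−p) = −5p + 8; against Right: 6p + 1(1−p) = 5p + 1.
Setting these equal: −5p + 8 = 5p + 1 ⇒ −10p = -7 ⇒ p = 7/10, and the value is (-5)·(7/10) + 8 = 9/2.
For Column: with q = P(Left), equating A's and B's payoffs gives −3q + 6 = 7q + 1 ⇒ q = 1/2.

9/2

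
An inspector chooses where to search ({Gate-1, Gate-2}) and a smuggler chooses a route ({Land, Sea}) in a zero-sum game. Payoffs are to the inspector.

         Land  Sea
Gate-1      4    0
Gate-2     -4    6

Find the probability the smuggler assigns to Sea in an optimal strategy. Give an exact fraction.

4/7

Row minima: Gate-1 → 0, Gate-2 → -4; maximin = 0.
Column maxima: Land → 4, Sea → 6; minimax = 4.
0 ≠ 4, so there is no saddle point; optimal play is mixed.
Let the inspector play Gate-1 with probability p. Expected payoff against Land: 4p + (-4)(1−p) = 8p − 4; against Sea: 0p + 6(1−p) = −6p + 6.
Setting these equal: 8p − 4 = −6p + 6 ⇒ 14p = 10 ⇒ p = 5/7, and the value is (8)·(5/7) − 4 = 12/7.
For the smuggler: with q = P(Land), equating Gate-1's and Gate-2's payoffs gives 4q = −10q + 6 ⇒ q = 3/7.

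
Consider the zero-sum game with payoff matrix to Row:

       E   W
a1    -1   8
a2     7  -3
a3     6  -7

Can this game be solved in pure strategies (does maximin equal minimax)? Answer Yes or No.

No

Row minima: a1 → -1, a2 → -3, a3 → -7; maximin = -1.
Column maxima: E → 7, W → 8; minimax = 7.
-1 ≠ 7, so no pure-strategy equilibrium exists.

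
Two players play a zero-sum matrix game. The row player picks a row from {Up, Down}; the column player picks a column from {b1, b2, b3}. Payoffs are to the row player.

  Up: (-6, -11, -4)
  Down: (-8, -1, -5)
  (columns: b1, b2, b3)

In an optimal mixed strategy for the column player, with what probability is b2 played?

1/6

Row minima: Up → -11, Down → -8; maximin = -8.
Column maxima: b1 → -6, b2 → -1, b3 → -4; minimax = -6.
-8 ≠ -6, so there is no saddle point; optimal play is mixed.
b3 is strictly dominated by b1 (it gives the row player strictly more in every row), so the column player never plays it.
On the remaining 2×2 (Up, Down vs b1, b2):
Let the row player play Up with probability p. Expected payoff against b1: (-6)p + (-8)(1−p) = 2p − 8; against b2: (-11)p + (-1)(1−p) = −10p − 1.
Setting these equal: 2p − 8 = −10p − 1 ⇒ 12p = 7 ⇒ p = 7/12, and the value is (2)·(7/12) − 8 = -41/6.
For the column player: with q = P(b1), equating Up's and Down's payoffs gives 5q − 11 = −7q − 1 ⇒ q = 5/6.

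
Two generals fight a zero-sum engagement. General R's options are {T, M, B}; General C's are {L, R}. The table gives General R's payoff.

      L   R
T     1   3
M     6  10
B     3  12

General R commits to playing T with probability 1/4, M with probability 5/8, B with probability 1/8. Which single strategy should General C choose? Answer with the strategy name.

If General C plays L, General R's expected payoff is (1/4)·1 + (5/8)·6 + (1/8)·3 = 35/8.
If General C plays R, General R's expected payoff is (1/4)·3 + (5/8)·10 + (1/8)·12 = 17/2.
General C minimizes General R's payoff; the smallest is 35/8, so the best response is L.

L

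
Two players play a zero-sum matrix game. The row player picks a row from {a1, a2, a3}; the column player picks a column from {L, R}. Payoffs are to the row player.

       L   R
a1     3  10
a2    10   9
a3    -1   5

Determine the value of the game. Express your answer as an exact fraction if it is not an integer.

73/8

Row minima: a1 → 3, a2 → 9, a3 → -1; maximin = 9.
Column maxima: L → 10, R → 10; minimax = 10.
9 ≠ 10, so there is no saddle point; optimal play is mixed.
a3 is strictly dominated by a1, so the row player never plays it.
On the remaining 2×2 (a1, a2 vs L, R):
Let the row player play a1 with probability p. Expected payoff against L: 3p + 10(1−p) = −7p + 10; against R: 10p + 9(1−p) = p + 9.
Setting these equal: −7p + 10 = p + 9 ⇒ −8p = -1 ⇒ p = 1/8, and the value is (-7)·(1/8) + 10 = 73/8.
For the column player: with q = P(L), equating a1's and a2's payoffs gives −7q + 10 = q + 9 ⇒ q = 1/8.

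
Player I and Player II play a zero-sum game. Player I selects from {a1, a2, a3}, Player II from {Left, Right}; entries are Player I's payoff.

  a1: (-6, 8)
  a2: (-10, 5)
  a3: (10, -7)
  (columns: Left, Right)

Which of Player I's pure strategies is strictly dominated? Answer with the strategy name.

a1 gives a strictly higher payoff than a2 against every column: -6 > -10, 8 > 5.
So a2 is strictly dominated and Player I never plays it.

a2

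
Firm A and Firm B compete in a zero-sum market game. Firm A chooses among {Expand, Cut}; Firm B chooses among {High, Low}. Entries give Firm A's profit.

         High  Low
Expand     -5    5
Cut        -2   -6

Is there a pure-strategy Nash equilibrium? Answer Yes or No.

Row minima: Expand → -5, Cut → -6; maximin = -5.
Column maxima: High → -2, Low → 5; minimax = -2.
-5 ≠ -2, so no pure-strategy equilibrium exists.

No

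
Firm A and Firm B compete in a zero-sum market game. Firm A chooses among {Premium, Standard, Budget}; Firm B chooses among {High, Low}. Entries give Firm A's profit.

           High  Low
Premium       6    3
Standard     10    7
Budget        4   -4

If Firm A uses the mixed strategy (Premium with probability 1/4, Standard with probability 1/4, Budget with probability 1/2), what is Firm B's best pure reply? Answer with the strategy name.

If Firm B plays High, Firm A's expected payoff is (1/4)·6 + (1/4)·10 + (1/2)·4 = 6.
If Firm B plays Low, Firm A's expected payoff is (1/4)·3 + (1/4)·7 + (1/2)·(-4) = 1/2.
Firm B minimizes Firm A's payoff; the smallest is 1/2, so the best response is Low.

Low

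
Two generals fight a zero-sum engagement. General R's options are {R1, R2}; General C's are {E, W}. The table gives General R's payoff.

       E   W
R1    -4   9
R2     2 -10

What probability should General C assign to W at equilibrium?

6/25

Row minima: R1 → -4, R2 → -10; maximin = -4.
Column maxima: E → 2, W → 9; minimax = 2.
-4 ≠ 2, so there is no saddle point; optimal play is mixed.
Let General R play R1 with probability p. Expected payoff against E: (-4)p + 2(1−p) = −6p + 2; against W: 9p + (-10)(1−p) = 19p − 10.
Setting these equal: −6p + 2 = 19p − 10 ⇒ −25p = -12 ⇒ p = 12/25, and the value is (-6)·(12/25) + 2 = -22/25.
For General C: with q = P(E), equating R1's and R2's payoffs gives −13q + 9 = 12q − 10 ⇒ q = 19/25.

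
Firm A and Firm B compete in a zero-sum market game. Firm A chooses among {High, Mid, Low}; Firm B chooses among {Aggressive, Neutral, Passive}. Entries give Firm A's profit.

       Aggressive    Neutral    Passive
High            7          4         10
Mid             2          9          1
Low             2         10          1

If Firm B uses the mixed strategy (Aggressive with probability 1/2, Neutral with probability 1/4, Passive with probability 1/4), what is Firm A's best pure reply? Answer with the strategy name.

Expected payoff of High: (1/2)·7 + (1/4)·4 + (1/4)·10 = 7.
Expected payoff of Mid: (1/2)·2 + (1/4)·9 + (1/4)·1 = 7/2.
Expected payoff of Low: (1/2)·2 + (1/4)·10 + (1/4)·1 = 15/4.
The largest is 7, so Firm A's best response is High.

High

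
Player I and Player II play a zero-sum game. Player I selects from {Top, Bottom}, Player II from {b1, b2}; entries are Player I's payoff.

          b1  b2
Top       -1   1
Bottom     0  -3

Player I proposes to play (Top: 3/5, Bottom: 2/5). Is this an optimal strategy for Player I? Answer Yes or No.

Against b1 this mix gives (3/5)·(-1) + (2/5)·0 = -3/5.
Against b2 this mix gives (3/5)·1 + (2/5)·(-3) = -3/5.
All of Player II's active replies (b1, b2) yield -3/5, and no column does worse for Player I. The mix makes Player II indifferent and guarantees -3/5, so it is optimal.

Yes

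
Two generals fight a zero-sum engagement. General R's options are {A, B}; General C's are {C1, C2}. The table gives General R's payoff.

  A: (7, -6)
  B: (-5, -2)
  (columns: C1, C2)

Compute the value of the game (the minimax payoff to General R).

Row minima: A → -6, B → -5; maximin = -5.
Column maxima: C1 → 7, C2 → -2; minimax = -2.
-5 ≠ -2, so there is no saddle point; optimal play is mixed.
Let General R play A with probability p. Expected payoff against C1: 7p + (-5)(1−p) = 12p − 5; against C2: (-6)p + (-2)(1−p) = −4p − 2.
Setting these equal: 12p − 5 = −4p − 2 ⇒ 16p = 3 ⇒ p = 3/16, and the value is (12)·(3/16) − 5 = -11/4.
For General C: with q = P(C1), equating A's and B's payoffs gives 13q − 6 = −3q − 2 ⇒ q = 1/4.

-11/4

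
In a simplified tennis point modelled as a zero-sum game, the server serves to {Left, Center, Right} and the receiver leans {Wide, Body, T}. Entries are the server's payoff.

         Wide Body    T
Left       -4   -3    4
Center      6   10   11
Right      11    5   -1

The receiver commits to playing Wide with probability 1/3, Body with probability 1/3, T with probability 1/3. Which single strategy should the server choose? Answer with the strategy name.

Center

Expected payoff of Left: (1/3)·(-4) + (1/3)·(-3) + (1/3)·4 = -1.
Expected payoff of Center: (1/3)·6 + (1/3)·10 + (1/3)·11 = 9.
Expected payoff of Right: (1/3)·11 + (1/3)·5 + (1/3)·(-1) = 5.
The largest is 9, so the server's best response is Center.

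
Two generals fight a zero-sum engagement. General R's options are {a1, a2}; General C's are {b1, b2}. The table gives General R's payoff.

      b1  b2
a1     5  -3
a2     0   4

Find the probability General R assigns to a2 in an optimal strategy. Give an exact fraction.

2/3

Row minima: a1 → -3, a2 → 0; maximin = 0.
Column maxima: b1 → 5, b2 → 4; minimax = 4.
0 ≠ 4, so there is no saddle point; optimal play is mixed.
Let General R play a1 with probability p. Expected payoff against b1: 5p + 0(1−p) = 5p; against b2: (-3)p + 4(1−p) = −7p + 4.
Setting these equal: 5p = −7p + 4 ⇒ 12p = 4 ⇒ p = 1/3, and the value is (5)·(1/3) = 5/3.
For General C: with q = P(b1), equating a1's and a2's payoffs gives 8q − 3 = −4q + 4 ⇒ q = 7/12.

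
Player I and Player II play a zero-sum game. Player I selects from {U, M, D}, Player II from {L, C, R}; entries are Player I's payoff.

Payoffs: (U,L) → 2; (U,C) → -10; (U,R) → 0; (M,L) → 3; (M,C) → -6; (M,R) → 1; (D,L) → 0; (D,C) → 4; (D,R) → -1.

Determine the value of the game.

Row minima: U → -10, M → -6, D → -1; maximin = -1.
Column maxima: L → 3, C → 4, R → 1; minimax = 1.
-1 ≠ 1, so there is no saddle point; optimal play is mixed.
U is strictly dominated by M, so Player I never plays it.
L is strictly dominated by R (it gives Player I strictly more in every row), so Player II never plays it.
On the remaining 2×2 (M, D vs C, R):
Let Player I play M with probability p. Expected payoff against C: (-6)p + 4(1−p) = −10p + 4; against R: 1p + (-1)(1−p) = 2p − 1.
Setting these equal: −10p + 4 = 2p − 1 ⇒ −12p = -5 ⇒ p = 5/12, and the value is (-10)·(5/12) + 4 = -1/6.
For Player II: with q = P(C), equating M's and D's payoffs gives −7q + 1 = 5q − 1 ⇒ q = 1/6.

-1/6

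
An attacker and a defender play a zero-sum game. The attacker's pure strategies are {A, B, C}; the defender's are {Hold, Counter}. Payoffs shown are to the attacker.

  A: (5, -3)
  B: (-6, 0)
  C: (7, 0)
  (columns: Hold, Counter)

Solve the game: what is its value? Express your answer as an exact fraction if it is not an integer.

0

Row minima: A → -3, B → -6, C → 0; maximin = 0.
Column maxima: Hold → 7, Counter → 0; minimax = 0.
Since maximin = minimax = 0, there is a saddle point and the value is 0.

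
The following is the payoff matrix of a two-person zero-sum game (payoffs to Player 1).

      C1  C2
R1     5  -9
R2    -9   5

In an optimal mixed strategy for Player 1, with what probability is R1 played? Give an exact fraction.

Row minima: R1 → -9, R2 → -9; maximin = -9.
Column maxima: C1 → 5, C2 → 5; minimax = 5.
-9 ≠ 5, so there is no saddle point; optimal play is mixed.
Let Player 1 play R1 with probability p. Expected payoff against C1: 5p + (-9)(1−p) = 14p − 9; against C2: (-9)p + 5(1−p) = −14p + 5.
Setting these equal: 14p − 9 = −14p + 5 ⇒ 28p = 14 ⇒ p = 1/2, and the value is (14)·(1/2) − 9 = -2.
For Player 2: with q = P(C1), equating R1's and R2's payoffs gives 14q − 9 = −14q + 5 ⇒ q = 1/2.

1/2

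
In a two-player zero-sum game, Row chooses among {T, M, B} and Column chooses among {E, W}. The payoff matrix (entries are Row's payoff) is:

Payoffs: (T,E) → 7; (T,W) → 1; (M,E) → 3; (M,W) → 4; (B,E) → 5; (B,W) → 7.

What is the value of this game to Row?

11/2

Row minima: T → 1, M → 3, B → 5; maximin = 5.
Column maxima: E → 7, W → 7; minimax = 7.
5 ≠ 7, so there is no saddle point; optimal play is mixed.
M is strictly dominated by B, so Row never plays it.
On the remaining 2×2 (T, B vs E, W):
Let Row play T with probability p. Expected payoff against E: 7p + 5(1−p) = 2p + 5; against W: 1p + 7(1−p) = −6p + 7.
Setting these equal: 2p + 5 = −6p + 7 ⇒ 8p = 2 ⇒ p = 1/4, and the value is (2)·(1/4) + 5 = 11/2.
For Column: with q = P(E), equating T's and B's payoffs gives 6q + 1 = −2q + 7 ⇒ q = 3/4.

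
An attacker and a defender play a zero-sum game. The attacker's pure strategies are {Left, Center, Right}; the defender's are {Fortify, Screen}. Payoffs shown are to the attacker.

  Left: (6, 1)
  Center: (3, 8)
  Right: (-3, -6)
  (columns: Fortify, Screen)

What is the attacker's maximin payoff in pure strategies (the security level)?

3

Row minima: Left → 1, Center → 3, Right → -6.
The best of these is 3.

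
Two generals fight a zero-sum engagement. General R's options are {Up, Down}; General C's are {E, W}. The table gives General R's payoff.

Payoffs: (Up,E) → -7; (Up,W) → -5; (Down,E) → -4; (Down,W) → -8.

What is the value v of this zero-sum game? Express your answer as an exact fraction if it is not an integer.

Row minima: Up → -7, Down → -8; maximin = -7.
Column maxima: E → -4, W → -5; minimax = -5.
-7 ≠ -5, so there is no saddle point; optimal play is mixed.
Let General R play Up with probability p. Expected payoff against E: (-7)p + (-4)(1−p) = −3p − 4; against W: (-5)p + (-8)(1−p) = 3p − 8.
Setting these equal: −3p − 4 = 3p − 8 ⇒ −6p = -4 ⇒ p = 2/3, and the value is (-3)·(2/3) − 4 = -6.
For General C: with q = P(E), equating Up's and Down's payoffs gives −2q − 5 = 4q − 8 ⇒ q = 1/2.

-6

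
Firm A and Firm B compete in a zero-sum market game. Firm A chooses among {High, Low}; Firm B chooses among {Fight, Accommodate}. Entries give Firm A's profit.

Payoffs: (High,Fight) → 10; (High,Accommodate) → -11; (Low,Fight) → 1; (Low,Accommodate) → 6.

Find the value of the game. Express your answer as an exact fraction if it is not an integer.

71/26

Row minima: High → -11, Low → 1; maximin = 1.
Column maxima: Fight → 10, Accommodate → 6; minimax = 6.
1 ≠ 6, so there is no saddle point; optimal play is mixed.
Let Firm A play High with probability p. Expected payoff against Fight: 10p + 1(1−p) = 9p + 1; against Accommodate: (-11)p + 6(1−p) = −17p + 6.
Setting these equal: 9p + 1 = −17p + 6 ⇒ 26p = 5 ⇒ p = 5/26, and the value is (9)·(5/26) + 1 = 71/26.
For Firm B: with q = P(Fight), equating High's and Low's payoffs gives 21q − 11 = −5q + 6 ⇒ q = 17/26.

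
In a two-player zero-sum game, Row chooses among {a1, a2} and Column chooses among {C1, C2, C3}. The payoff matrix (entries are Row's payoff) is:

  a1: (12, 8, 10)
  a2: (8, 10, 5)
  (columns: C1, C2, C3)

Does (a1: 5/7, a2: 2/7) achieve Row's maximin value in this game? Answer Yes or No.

Against C1 this mix gives (5/7)·12 + (2/7)·8 = 76/7.
Against C2 this mix gives (5/7)·8 + (2/7)·10 = 60/7.
Against C3 this mix gives (5/7)·10 + (2/7)·5 = 60/7.
All of Column's active replies (C2, C3) yield 60/7, and no column does worse for Row. The mix makes Column indifferent and guarantees 60/7, so it is optimal.

Yes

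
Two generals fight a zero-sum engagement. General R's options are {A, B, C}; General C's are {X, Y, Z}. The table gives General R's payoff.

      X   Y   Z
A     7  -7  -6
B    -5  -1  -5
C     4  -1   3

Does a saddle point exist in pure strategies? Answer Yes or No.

Row minima: A → -7, B → -5, C → -1; maximin = -1.
Column maxima: X → 7, Y → -1, Z → 3; minimax = -1.
maximin = minimax = -1, so a saddle point exists.

Yes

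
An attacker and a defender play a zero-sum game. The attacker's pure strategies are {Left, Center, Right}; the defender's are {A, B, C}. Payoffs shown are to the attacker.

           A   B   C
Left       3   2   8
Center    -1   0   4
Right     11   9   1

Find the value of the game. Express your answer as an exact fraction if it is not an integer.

Row minima: Left → 2, Center → -1, Right → 1; maximin = 2.
Column maxima: A → 11, B → 9, C → 8; minimax = 8.
2 ≠ 8, so there is no saddle point; optimal play is mixed.
Center is strictly dominated by Left, so the attacker never plays it.
With Center eliminated, A is strictly dominated by B (it gives the attacker strictly more in every remaining row), so the defender never plays it.
On the remaining 2×2 (Left, Right vs B, C):
Let the attacker play Left with probability p. Expected payoff against B: 2p + 9(1−p) = −7p + 9; against C: 8p + 1(1−p) = 7p + 1.
Setting these equal: −7p + 9 = 7p + 1 ⇒ −14p = -8 ⇒ p = 4/7, and the value is (-7)·(4/7) + 9 = 5.
For the defender: with q = P(B), equating Left's and Right's payoffs gives −6q + 8 = 8q + 1 ⇒ q = 1/2.

5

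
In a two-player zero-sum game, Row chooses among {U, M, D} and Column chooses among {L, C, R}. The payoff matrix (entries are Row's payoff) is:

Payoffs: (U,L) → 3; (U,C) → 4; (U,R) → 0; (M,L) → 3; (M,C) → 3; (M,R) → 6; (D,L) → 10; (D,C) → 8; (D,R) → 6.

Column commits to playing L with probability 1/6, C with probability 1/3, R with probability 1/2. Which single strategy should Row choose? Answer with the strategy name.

Expected payoff of U: (1/6)·3 + (1/3)·4 + (1/2)·0 = 11/6.
Expected payoff of M: (1/6)·3 + (1/3)·3 + (1/2)·6 = 9/2.
Expected payoff of D: (1/6)·10 + (1/3)·8 + (1/2)·6 = 22/3.
The largest is 22/3, so Row's best response is D.

D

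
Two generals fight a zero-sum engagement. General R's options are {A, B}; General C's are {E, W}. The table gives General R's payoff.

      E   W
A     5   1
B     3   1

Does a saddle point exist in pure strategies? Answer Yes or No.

Row minima: A → 1, B → 1; maximin = 1.
Column maxima: E → 5, W → 1; minimax = 1.
maximin = minimax = 1, so a saddle point exists.

Yes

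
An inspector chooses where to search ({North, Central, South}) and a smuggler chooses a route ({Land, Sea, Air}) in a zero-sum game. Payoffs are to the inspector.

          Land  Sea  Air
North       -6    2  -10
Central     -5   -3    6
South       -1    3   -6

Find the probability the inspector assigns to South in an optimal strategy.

Row minima: North → -10, Central → -5, South → -6; maximin = -5.
Column maxima: Land → -1, Sea → 3, Air → 6; minimax = -1.
-5 ≠ -1, so there is no saddle point; optimal play is mixed.
North is strictly dominated by South, so the inspector never plays it.
Sea is strictly dominated by Land (it gives the inspector strictly more in every row), so the smuggler never plays it.
On the remaining 2×2 (Central, South vs Land, Air):
Let the inspector play Central with probability p. Expected payoff against Land: (-5)p + (-1)(1−p) = −4p − 1; against Air: 6p + (-6)(1−p) = 12p − 6.
Setting these equal: −4p − 1 = 12p − 6 ⇒ −16p = -5 ⇒ p = 5/16, and the value is (-4)·(5/16) − 1 = -9/4.
For the smuggler: with q = P(Land), equating Central's and South's payoffs gives −11q + 6 = 5q − 6 ⇒ q = 3/4.

11/16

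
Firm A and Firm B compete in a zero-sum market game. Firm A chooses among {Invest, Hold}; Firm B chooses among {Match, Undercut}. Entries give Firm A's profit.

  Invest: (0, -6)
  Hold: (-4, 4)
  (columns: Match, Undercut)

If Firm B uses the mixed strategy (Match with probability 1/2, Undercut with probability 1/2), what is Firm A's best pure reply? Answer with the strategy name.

Hold

Expected payoff of Invest: (1/2)·0 + (1/2)·(-6) = -3.
Expected payoff of Hold: (1/2)·(-4) + (1/2)·4 = 0.
The largest is 0, so Firm A's best response is Hold.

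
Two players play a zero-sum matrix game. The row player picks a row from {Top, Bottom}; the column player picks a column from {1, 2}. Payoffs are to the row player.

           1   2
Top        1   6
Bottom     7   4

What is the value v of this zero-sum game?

19/4

Row minima: Top → 1, Bottom → 4; maximin = 4.
Column maxima: 1 → 7, 2 → 6; minimax = 6.
4 ≠ 6, so there is no saddle point; optimal play is mixed.
Let the row player play Top with probability p. Expected payoff against 1: 1p + 7(1−p) = −6p + 7; against 2: 6p + 4(1−p) = 2p + 4.
Setting these equal: −6p + 7 = 2p + 4 ⇒ −8p = -3 ⇒ p = 3/8, and the value is (-6)·(3/8) + 7 = 19/4.
For the column player: with q = P(1), equating Top's and Bottom's payoffs gives −5q + 6 = 3q + 4 ⇒ q = 1/4.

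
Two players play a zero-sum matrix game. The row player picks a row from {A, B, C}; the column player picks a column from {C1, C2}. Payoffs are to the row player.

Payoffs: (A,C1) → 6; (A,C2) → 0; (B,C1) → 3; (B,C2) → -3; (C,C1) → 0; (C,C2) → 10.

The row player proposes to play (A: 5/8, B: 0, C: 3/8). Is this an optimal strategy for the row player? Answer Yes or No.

Against C1 this mix gives (5/8)·6 + (3/8)·0 = 15/4.
Against C2 this mix gives (5/8)·0 + (3/8)·10 = 15/4.
All of the column player's active replies (C1, C2) yield 15/4, and no column does worse for the row player. The mix makes the column player indifferent and guarantees 15/4, so it is optimal.

Yes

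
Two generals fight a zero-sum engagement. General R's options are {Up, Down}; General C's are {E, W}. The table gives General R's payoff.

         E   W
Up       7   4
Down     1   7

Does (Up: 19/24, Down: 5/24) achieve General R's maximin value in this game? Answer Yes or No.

Against E this mix gives (19/24)·7 + (5/24)·1 = 23/4.
Against W this mix gives (19/24)·4 + (5/24)·7 = 37/8.
General C will play W, holding General R to 37/8. Shifting weight toward the row that does better against W would raise this floor (the equalizing mix achieves 5 against both W and E), so the proposed strategy is not optimal.

No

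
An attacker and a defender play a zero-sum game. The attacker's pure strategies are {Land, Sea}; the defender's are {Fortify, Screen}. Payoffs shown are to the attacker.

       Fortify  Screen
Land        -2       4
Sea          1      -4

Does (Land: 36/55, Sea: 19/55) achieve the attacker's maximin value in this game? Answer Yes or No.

No

Against Fortify this mix gives (36/55)·(-2) + (19/55)·1 = -53/55.
Against Screen this mix gives (36/55)·4 + (19/55)·(-4) = 68/55.
The defender will play Fortify, holding the attacker to -53/55. Shifting weight toward the row that does better against Fortify would raise this floor (the equalizing mix achieves -4/11 against both Fortify and Screen), so the proposed strategy is not optimal.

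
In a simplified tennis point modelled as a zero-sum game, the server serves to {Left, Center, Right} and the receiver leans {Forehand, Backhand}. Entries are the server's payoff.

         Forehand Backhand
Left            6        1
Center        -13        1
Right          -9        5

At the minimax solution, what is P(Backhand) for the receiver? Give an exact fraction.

15/19

Row minima: Left → 1, Center → -13, Right → -9; maximin = 1.
Column maxima: Forehand → 6, Backhand → 5; minimax = 5.
1 ≠ 5, so there is no saddle point; optimal play is mixed.
Center is strictly dominated by Right, so the server never plays it.
On the remaining 2×2 (Left, Right vs Forehand, Backhand):
Let the server play Left with probability p. Expected payoff against Forehand: 6p + (-9)(1−p) = 15p − 9; against Backhand: 1p + 5(1−p) = −4p + 5.
Setting these equal: 15p − 9 = −4p + 5 ⇒ 19p = 14 ⇒ p = 14/19, and the value is (15)·(14/19) − 9 = 39/19.
For the receiver: with q = P(Forehand), equating Left's and Right's payoffs gives 5q + 1 = −14q + 5 ⇒ q = 4/19.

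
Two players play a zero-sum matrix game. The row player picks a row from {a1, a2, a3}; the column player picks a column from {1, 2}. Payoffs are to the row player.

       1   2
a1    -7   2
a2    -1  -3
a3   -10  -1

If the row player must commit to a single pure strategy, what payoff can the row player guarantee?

-3

Row minima: a1 → -7, a2 → -3, a3 → -10.
The best of these is -3.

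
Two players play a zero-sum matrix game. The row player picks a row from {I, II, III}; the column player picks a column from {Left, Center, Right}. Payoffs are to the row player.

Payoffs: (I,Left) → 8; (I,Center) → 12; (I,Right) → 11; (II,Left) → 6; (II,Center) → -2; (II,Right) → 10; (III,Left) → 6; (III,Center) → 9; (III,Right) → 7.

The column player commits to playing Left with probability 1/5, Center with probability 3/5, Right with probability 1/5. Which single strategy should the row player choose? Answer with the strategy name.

I

Expected payoff of I: (1/5)·8 + (3/5)·12 + (1/5)·11 = 11.
Expected payoff of II: (1/5)·6 + (3/5)·(-2) + (1/5)·10 = 2.
Expected payoff of III: (1/5)·6 + (3/5)·9 + (1/5)·7 = 8.
The largest is 11, so the row player's best response is I.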